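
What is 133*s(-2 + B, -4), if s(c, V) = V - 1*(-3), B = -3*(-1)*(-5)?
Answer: -133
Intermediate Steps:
B = -15 (B = 3*(-5) = -15)
s(c, V) = 3 + V (s(c, V) = V + 3 = 3 + V)
133*s(-2 + B, -4) = 133*(3 - 4) = 133*(-1) = -133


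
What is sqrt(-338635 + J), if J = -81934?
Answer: I*sqrt(420569) ≈ 648.51*I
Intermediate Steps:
sqrt(-338635 + J) = sqrt(-338635 - 81934) = sqrt(-420569) = I*sqrt(420569)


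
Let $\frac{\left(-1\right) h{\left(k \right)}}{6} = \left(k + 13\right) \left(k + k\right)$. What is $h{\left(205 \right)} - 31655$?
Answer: $-567935$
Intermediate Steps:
$h{\left(k \right)} = - 12 k \left(13 + k\right)$ ($h{\left(k \right)} = - 6 \left(k + 13\right) \left(k + k\right) = - 6 \left(13 + k\right) 2 k = - 6 \cdot 2 k \left(13 + k\right) = - 12 k \left(13 + k\right)$)
$h{\left(205 \right)} - 31655 = \left(-12\right) 205 \left(13 + 205\right) - 31655 = \left(-12\right) 205 \cdot 218 - 31655 = -536280 - 31655 = -567935$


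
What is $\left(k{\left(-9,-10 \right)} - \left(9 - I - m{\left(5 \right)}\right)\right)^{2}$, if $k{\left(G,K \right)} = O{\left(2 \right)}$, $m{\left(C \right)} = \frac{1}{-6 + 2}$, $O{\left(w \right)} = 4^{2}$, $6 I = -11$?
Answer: $\frac{3481}{144} \approx 24.174$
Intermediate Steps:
$I = - \frac{11}{6}$ ($I = \frac{1}{6} \left(-11\right) = - \frac{11}{6} \approx -1.8333$)
$O{\left(w \right)} = 16$
$m{\left(C \right)} = - \frac{1}{4}$ ($m{\left(C \right)} = \frac{1}{-4} = - \frac{1}{4}$)
$k{\left(G,K \right)} = 16$
$\left(k{\left(-9,-10 \right)} - \left(9 - I - m{\left(5 \right)}\right)\right)^{2} = \left(16 - \frac{133}{12}\right)^{2} = \left(\frac{59}{12}\right)^{2} = \frac{3481}{144}$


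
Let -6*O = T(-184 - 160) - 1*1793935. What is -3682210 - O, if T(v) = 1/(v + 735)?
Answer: -1556648874/391 ≈ -3.9812e+6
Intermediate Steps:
T(v) = 1/(735 + v)
O = 116904764/391 (O = -(1/(735 + (-184 - 160)) - 1*1793935)/6 = -(1/(735 - 344) - 1793935)/6 = -(1/391 - 1793935)/6 = -⅙*(-701428584/391) = 116904764/391 ≈ 2.9899e+5)
-3682210 - O = -3682210 - 1*116904764/391 = -3682210 - 116904764/391 = -1556648874/391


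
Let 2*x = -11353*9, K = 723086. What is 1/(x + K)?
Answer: 2/1343995 ≈ 1.4881e-6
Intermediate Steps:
x = -102177/2 (x = (-11353*9)/2 = (½)*(-102177) = -102177/2 ≈ -51089.)
1/(x + K) = 1/(-102177/2 + 723086) = 1/(1343995/2) = 2/1343995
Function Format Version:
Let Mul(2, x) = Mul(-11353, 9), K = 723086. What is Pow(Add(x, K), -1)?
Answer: Rational(2, 1343995) ≈ 1.4881e-6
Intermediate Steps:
x = Rational(-102177, 2) (x = Mul(Rational(1, 2), Mul(-11353, 9)) = Mul(Rational(1, 2), -102177) = Rational(-102177, 2) ≈ -51089.)
Pow(Add(x, K), -1) = Pow(Add(Rational(-102177, 2), 723086), -1) = Pow(Rational(1343995, 2), -1) = Rational(2, 1343995)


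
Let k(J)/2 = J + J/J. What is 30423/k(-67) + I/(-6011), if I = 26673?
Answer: -62131163/264484 ≈ -234.91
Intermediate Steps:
k(J) = 2 + 2*J (k(J) = 2*(J + J/J) = 2*(J + 1) = 2*(1 + J) = 2 + 2*J)
30423/k(-67) + I/(-6011) = 30423/(2 + 2*(-67)) + 26673/(-6011) = 30423/(2 - 134) + 26673*(-1/6011) = 30423/(-132) - 26673/6011 = 30423*(-1/132) - 26673/6011 = -10141/44 - 26673/6011 = -62131163/264484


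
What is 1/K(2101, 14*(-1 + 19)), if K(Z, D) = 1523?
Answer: 1/1523 ≈ 0.00065660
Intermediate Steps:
1/K(2101, 14*(-1 + 19)) = 1/1523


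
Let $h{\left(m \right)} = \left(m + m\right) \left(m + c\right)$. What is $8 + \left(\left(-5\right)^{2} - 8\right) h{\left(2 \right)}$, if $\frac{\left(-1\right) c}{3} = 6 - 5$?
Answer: $-60$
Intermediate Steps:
$c = -3$ ($c = - 3 \left(6 - 5\right) = \left(-3\right) 1 = -3$)
$h{\left(m \right)} = 2 m \left(-3 + m\right)$ ($h{\left(m \right)} = \left(m + m\right) \left(m - 3\right) = 2 m \left(-3 + m\right)$)
$8 + \left(\left(-5\right)^{2} - 8\right) h{\left(2 \right)} = 8 + \left(\left(-5\right)^{2} - 8\right) 2 \cdot 2 \left(-3 + 2\right) = 8 + \left(25 - 8\right) 2 \cdot 2 \left(-1\right) = 8 + 17 \left(-4\right) = 8 - 68 = -60$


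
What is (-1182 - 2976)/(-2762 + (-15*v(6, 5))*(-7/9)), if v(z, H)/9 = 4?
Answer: 2079/1171 ≈ 1.7754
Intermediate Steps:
v(z, H) = 36 (v(z, H) = 9*4 = 36)
(-1182 - 2976)/(-2762 + (-15*v(6, 5))*(-7/9)) = (-1182 - 2976)/(-2762 + (-15*36)*(-7/9)) = -4158/(-2762 - (-3780)/9) = -4158/(-2762 - 540*(-7/9)) = -4158/(-2762 + 420) = -4158/(-2342) = -4158*(-1/2342) = 2079/1171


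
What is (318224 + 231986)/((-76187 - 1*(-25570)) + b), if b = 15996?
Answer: -550210/34621 ≈ -15.892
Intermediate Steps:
(318224 + 231986)/((-76187 - 1*(-25570)) + b) = (318224 + 231986)/((-76187 - 1*(-25570)) + 15996) = 550210/((-76187 + 25570) + 15996) = 550210/(-50617 + 15996) = 550210/(-34621) = 550210*(-1/34621) = -550210/34621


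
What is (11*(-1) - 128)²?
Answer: 19321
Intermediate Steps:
(11*(-1) - 128)² = (-11 - 128)² = (-139)² = 19321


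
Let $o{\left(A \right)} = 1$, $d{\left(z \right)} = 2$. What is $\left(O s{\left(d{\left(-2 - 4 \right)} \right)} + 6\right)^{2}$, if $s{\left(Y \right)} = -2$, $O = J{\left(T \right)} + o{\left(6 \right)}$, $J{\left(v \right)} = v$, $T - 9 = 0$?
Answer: $196$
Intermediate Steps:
$T = 9$ ($T = 9 + 0 = 9$)
$O = 10$ ($O = 9 + 1 = 10$)
$\left(O s{\left(d{\left(-2 - 4 \right)} \right)} + 6\right)^{2} = \left(10 \left(-2\right) + 6\right)^{2} = \left(-20 + 6\right)^{2} = \left(-14\right)^{2} = 196$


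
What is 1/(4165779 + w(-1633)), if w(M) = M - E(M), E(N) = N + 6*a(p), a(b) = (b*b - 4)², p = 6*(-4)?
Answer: 1/2202675 ≈ 4.5399e-7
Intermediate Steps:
p = -24
a(b) = (-4 + b²)² (a(b) = (b² - 4)² = (-4 + b²)²)
E(N) = 1963104 + N (E(N) = N + 6*(-4 + (-24)²)² = N + 6*(-4 + 576)² = N + 6*572² = N + 6*327184 = N + 1963104 = 1963104 + N)
w(M) = -1963104 (w(M) = M - (1963104 + M) = M + (-1963104 - M) = -1963104)
1/(4165779 + w(-1633)) = 1/(4165779 - 1963104) = 1/2202675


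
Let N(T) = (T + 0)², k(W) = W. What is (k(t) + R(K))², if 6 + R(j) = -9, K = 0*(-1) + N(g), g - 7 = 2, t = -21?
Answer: 1296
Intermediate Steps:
g = 9 (g = 7 + 2 = 9)
N(T) = T²
K = 81 (K = 0*(-1) + 9² = 0 + 81 = 81)
R(j) = -15 (R(j) = -6 - 9 = -15)
(k(t) + R(K))² = (-21 - 15)² = (-36)² = 1296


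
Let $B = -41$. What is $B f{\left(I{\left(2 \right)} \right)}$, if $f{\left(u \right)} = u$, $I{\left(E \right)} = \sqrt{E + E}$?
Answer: $-82$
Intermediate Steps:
$I{\left(E \right)} = \sqrt{2} \sqrt{E}$ ($I{\left(E \right)} = \sqrt{2 E} = \sqrt{2} \sqrt{E}$)
$B f{\left(I{\left(2 \right)} \right)} = - 41 \sqrt{2} \sqrt{2} = \left(-41\right) 2 = -82$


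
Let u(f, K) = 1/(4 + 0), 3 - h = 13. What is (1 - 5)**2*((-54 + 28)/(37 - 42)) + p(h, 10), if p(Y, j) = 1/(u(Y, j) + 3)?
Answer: 5428/65 ≈ 83.508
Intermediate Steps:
h = -10 (h = 3 - 1*13 = 3 - 13 = -10)
u(f, K) = 1/4
p(Y, j) = 4/13 (p(Y, j) = 1/(1/4 + 3) = 1/(13/4) = 4/13)
(1 - 5)**2*((-54 + 28)/(37 - 42)) + p(h, 10) = (1 - 5)**2*((-54 + 28)/(37 - 42)) + 4/13 = (-4)**2*(-26/(-5)) + 4/13 = 16*(-26*(-1/5)) + 4/13 = 16*(26/5) + 4/13 = 416/5 + 4/13 = 5428/65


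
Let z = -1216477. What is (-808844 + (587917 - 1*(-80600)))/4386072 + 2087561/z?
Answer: -9326897418371/5335555708344 ≈ -1.7481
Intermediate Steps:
(-808844 + (587917 - 1*(-80600)))/4386072 + 2087561/z = (-808844 + (587917 - 1*(-80600)))/4386072 + 2087561/(-1216477) = (-808844 + (587917 + 80600))*(1/4386072) + 2087561*(-1/1216477) = (-808844 + 668517)*(1/4386072) - 2087561/1216477 = -140327*1/4386072 - 2087561/1216477 = -140327/4386072 - 2087561/1216477 = -9326897418371/5335555708344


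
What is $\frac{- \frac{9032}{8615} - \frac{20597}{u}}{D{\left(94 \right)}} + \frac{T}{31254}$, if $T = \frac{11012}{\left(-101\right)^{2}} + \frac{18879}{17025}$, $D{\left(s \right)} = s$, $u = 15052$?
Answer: $- \frac{18849404814617793113}{735140436034251525800} \approx -0.025641$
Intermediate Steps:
$T = \frac{126687993}{57890675}$ ($T = \frac{11012}{10201} + 18879 \cdot \frac{1}{17025} = 11012 \cdot \frac{1}{10201} + \frac{6293}{5675} = \frac{11012}{10201} + \frac{6293}{5675} = \frac{126687993}{57890675} \approx 2.1884$)
$\frac{- \frac{9032}{8615} - \frac{20597}{u}}{D{\left(94 \right)}} + \frac{T}{31254} = \frac{- \frac{9032}{8615} - \frac{20597}{15052}}{94} + \frac{126687993}{57890675 \cdot 31254} = \left(\left(-9032\right) \frac{1}{8615} - \frac{20597}{15052}\right) \frac{1}{94} + \frac{126687993}{57890675} \cdot \frac{1}{31254} = \left(- \frac{9032}{8615} - \frac{20597}{15052}\right) \frac{1}{94} + \frac{42229331}{603105052150} = \left(- \frac{313392819}{129672980}\right) \frac{1}{94} + \frac{42229331}{603105052150} = - \frac{313392819}{12189260120} + \frac{42229331}{603105052150} = - \frac{18849404814617793113}{735140436034251525800}$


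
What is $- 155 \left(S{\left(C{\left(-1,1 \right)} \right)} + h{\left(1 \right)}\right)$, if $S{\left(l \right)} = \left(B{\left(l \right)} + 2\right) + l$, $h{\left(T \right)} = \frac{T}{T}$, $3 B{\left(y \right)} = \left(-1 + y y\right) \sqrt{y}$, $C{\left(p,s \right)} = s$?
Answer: $-620$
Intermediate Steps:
$B{\left(y \right)} = \frac{\sqrt{y} \left(-1 + y^{2}\right)}{3}$ ($B{\left(y \right)} = \frac{\left(-1 + y y\right) \sqrt{y}}{3} = \frac{\left(-1 + y^{2}\right) \sqrt{y}}{3} = \frac{\sqrt{y} \left(-1 + y^{2}\right)}{3}$)
$h{\left(T \right)} = 1$
$S{\left(l \right)} = 2 + l + \frac{\sqrt{l} \left(-1 + l^{2}\right)}{3}$ ($S{\left(l \right)} = \left(\frac{\sqrt{l} \left(-1 + l^{2}\right)}{3} + 2\right) + l = \left(2 + \frac{\sqrt{l} \left(-1 + l^{2}\right)}{3}\right) + l = 2 + l + \frac{\sqrt{l} \left(-1 + l^{2}\right)}{3}$)
$- 155 \left(S{\left(C{\left(-1,1 \right)} \right)} + h{\left(1 \right)}\right) = - 155 \left(\left(2 + 1 + \frac{\sqrt{1} \left(-1 + 1^{2}\right)}{3}\right) + 1\right) = - 155 \left(\left(2 + 1 + \frac{1}{3} \cdot 1 \left(-1 + 1\right)\right) + 1\right) = - 155 \left(\left(2 + 1 + \frac{1}{3} \cdot 1 \cdot 0\right) + 1\right) = - 155 \left(\left(2 + 1 + 0\right) + 1\right) = - 155 \left(3 + 1\right) = \left(-155\right) 4 = -620$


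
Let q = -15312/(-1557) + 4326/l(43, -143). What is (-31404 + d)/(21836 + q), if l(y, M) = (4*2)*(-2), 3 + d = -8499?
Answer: -165689712/89581307 ≈ -1.8496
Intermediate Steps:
d = -8502 (d = -3 - 8499 = -8502)
l(y, M) = -16 (l(y, M) = 8*(-2) = -16)
q = -1081765/4152 (q = -15312/(-1557) + 4326/(-16) = -15312*(-1/1557) + 4326*(-1/16) = 5104/519 - 2163/8 = -1081765/4152 ≈ -260.54)
(-31404 + d)/(21836 + q) = (-31404 - 8502)/(21836 - 1081765/4152) = -39906/89581307/4152 = -39906*4152/89581307 = -165689712/89581307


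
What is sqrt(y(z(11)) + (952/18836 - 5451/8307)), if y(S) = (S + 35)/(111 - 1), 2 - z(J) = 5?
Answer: I*sqrt(560127454069755)/42185715 ≈ 0.56102*I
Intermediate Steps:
z(J) = -3 (z(J) = 2 - 1*5 = 2 - 5 = -3)
y(S) = 7/22 + S/110 (y(S) = (35 + S)/110 = (35 + S)*(1/110) = 7/22 + S/110)
sqrt(y(z(11)) + (952/18836 - 5451/8307)) = sqrt((7/22 + (1/110)*(-3)) + (952/18836 - 5451/8307)) = sqrt((7/22 - 3/110) + (952*(1/18836) - 5451*1/8307)) = sqrt(16/55 + (14/277 - 1817/2769)) = sqrt(16/55 - 464543/767013) = sqrt(-13277657/42185715) = I*sqrt(560127454069755)/42185715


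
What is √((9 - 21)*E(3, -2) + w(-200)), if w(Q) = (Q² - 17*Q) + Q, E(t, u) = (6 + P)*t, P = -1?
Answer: 6*√1195 ≈ 207.41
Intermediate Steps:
E(t, u) = 5*t (E(t, u) = (6 - 1)*t = 5*t)
w(Q) = Q² - 16*Q
√((9 - 21)*E(3, -2) + w(-200)) = √((9 - 21)*(5*3) - 200*(-16 - 200)) = √(-12*15 - 200*(-216)) = √(-180 + 43200) = √43020 = 6*√1195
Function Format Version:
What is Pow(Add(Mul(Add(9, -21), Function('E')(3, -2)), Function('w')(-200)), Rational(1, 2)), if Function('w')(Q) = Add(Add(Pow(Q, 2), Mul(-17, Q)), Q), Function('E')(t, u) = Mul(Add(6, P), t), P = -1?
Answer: Mul(6, Pow(1195, Rational(1, 2))) ≈ 207.41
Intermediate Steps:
Function('E')(t, u) = Mul(5, t) (Function('E')(t, u) = Mul(Add(6, -1), t) = Mul(5, t))
Function('w')(Q) = Add(Pow(Q, 2), Mul(-16, Q))
Pow(Add(Mul(Add(9, -21), Function('E')(3, -2)), Function('w')(-200)), Rational(1, 2)) = Pow(Add(Mul(Add(9, -21), Mul(5, 3)), Mul(-200, Add(-16, -200))), Rational(1, 2)) = Pow(Add(Mul(-12, 15), Mul(-200, -216)), Rational(1, 2)) = Pow(Add(-180, 43200), Rational(1, 2)) = Pow(43020, Rational(1, 2)) = Mul(6, Pow(1195, Rational(1, 2)))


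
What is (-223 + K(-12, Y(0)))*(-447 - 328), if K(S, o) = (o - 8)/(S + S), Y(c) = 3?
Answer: 4143925/24 ≈ 1.7266e+5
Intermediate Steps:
K(S, o) = (-8 + o)/(2*S) (K(S, o) = (-8 + o)/((2*S)) = (-8 + o)*(1/(2*S)) = (-8 + o)/(2*S))
(-223 + K(-12, Y(0)))*(-447 - 328) = (-223 + (1/2)*(-8 + 3)/(-12))*(-447 - 328) = (-223 + (1/2)*(-1/12)*(-5))*(-775) = (-223 + 5/24)*(-775) = -5347/24*(-775) = 4143925/24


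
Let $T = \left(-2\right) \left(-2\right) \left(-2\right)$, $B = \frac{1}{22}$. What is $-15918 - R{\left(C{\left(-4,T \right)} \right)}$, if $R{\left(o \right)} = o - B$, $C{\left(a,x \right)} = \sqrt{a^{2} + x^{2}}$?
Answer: $- \frac{350195}{22} - 4 \sqrt{5} \approx -15927.0$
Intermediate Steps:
$B = \frac{1}{22} \approx 0.045455$
$T = -8$ ($T = 4 \left(-2\right) = -8$)
$R{\left(o \right)} = - \frac{1}{22} + o$ ($R{\left(o \right)} = o - \frac{1}{22} = - \frac{1}{22} + o$)
$-15918 - R{\left(C{\left(-4,T \right)} \right)} = -15918 - \left(- \frac{1}{22} + \sqrt{\left(-4\right)^{2} + \left(-8\right)^{2}}\right) = -15918 - \left(- \frac{1}{22} + \sqrt{16 + 64}\right) = -15918 - \left(- \frac{1}{22} + \sqrt{80}\right) = -15918 - \left(- \frac{1}{22} + 4 \sqrt{5}\right) = -15918 + \left(\frac{1}{22} - 4 \sqrt{5}\right) = - \frac{350195}{22} - 4 \sqrt{5}$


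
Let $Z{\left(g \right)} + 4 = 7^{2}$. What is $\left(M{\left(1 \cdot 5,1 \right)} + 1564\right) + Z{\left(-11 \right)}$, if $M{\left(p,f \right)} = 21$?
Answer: $1630$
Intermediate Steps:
$Z{\left(g \right)} = 45$ ($Z{\left(g \right)} = -4 + 7^{2} = -4 + 49 = 45$)
$\left(M{\left(1 \cdot 5,1 \right)} + 1564\right) + Z{\left(-11 \right)} = \left(21 + 1564\right) + 45 = 1585 + 45 = 1630$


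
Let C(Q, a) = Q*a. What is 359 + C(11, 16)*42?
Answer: 7751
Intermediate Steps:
359 + C(11, 16)*42 = 359 + (11*16)*42 = 359 + 176*42 = 359 + 7392 = 7751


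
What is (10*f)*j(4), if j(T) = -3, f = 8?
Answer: -240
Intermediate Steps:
(10*f)*j(4) = (10*8)*(-3) = 80*(-3) = -240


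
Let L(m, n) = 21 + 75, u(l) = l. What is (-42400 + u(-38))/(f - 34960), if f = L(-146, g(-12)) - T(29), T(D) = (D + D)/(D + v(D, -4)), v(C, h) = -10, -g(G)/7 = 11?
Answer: 403161/331237 ≈ 1.2171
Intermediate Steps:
g(G) = -77 (g(G) = -7*11 = -77)
L(m, n) = 96
T(D) = 2*D/(-10 + D) (T(D) = (D + D)/(D - 10) = (2*D)/(-10 + D) = 2*D/(-10 + D))
f = 1766/19 (f = 96 - 2*29/(-10 + 29) = 96 - 2*29/19 = 96 - 1*58/19 = 96 - 58/19 = 1766/19 ≈ 92.947)
(-42400 + u(-38))/(f - 34960) = (-42400 - 38)/(1766/19 - 34960) = -42438/(-662474/19) = -42438*(-19/662474) = 403161/331237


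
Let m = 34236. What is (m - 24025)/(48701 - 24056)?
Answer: 10211/24645 ≈ 0.41432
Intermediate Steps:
(m - 24025)/(48701 - 24056) = (34236 - 24025)/(48701 - 24056) = 10211/24645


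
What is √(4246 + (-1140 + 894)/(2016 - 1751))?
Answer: 4*√18631885/265 ≈ 65.154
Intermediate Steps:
√(4246 + (-1140 + 894)/(2016 - 1751)) = √(4246 - 246/265) = √(1124944/265) = 4*√18631885/265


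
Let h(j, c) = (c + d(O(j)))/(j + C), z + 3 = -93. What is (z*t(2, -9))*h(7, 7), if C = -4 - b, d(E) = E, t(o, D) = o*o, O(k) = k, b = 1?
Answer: -2688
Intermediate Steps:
z = -96 (z = -3 - 93 = -96)
t(o, D) = o²
C = -5 (C = -4 - 1*1 = -4 - 1 = -5)
h(j, c) = (c + j)/(-5 + j) (h(j, c) = (c + j)/(j - 5) = (c + j)/(-5 + j))
(z*t(2, -9))*h(7, 7) = (-96*2²)*((7 + 7)/(-5 + 7)) = (-96*4)*(14/2) = -192*14 = -384*7 = -2688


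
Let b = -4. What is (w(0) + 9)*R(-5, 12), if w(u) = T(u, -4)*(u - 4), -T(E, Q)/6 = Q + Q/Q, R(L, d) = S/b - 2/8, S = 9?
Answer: 315/2 ≈ 157.50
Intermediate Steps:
R(L, d) = -5/2 (R(L, d) = 9/(-4) - 2/8 = 9*(-¼) - 2*⅛ = -9/4 - ¼ = -5/2)
T(E, Q) = -6 - 6*Q (T(E, Q) = -6*(Q + Q/Q) = -6*(Q + 1) = -6*(1 + Q) = -6 - 6*Q)
w(u) = -72 + 18*u (w(u) = (-6 - 6*(-4))*(u - 4) = (-6 + 24)*(-4 + u) = 18*(-4 + u) = -72 + 18*u)
(w(0) + 9)*R(-5, 12) = ((-72 + 18*0) + 9)*(-5/2) = ((-72 + 0) + 9)*(-5/2) = (-72 + 9)*(-5/2) = -63*(-5/2) = 315/2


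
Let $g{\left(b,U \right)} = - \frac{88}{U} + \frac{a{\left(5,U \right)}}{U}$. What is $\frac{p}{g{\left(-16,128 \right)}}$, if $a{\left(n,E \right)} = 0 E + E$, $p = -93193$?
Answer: $- \frac{1491088}{5} \approx -2.9822 \cdot 10^{5}$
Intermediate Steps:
$a{\left(n,E \right)} = E$ ($a{\left(n,E \right)} = 0 + E = E$)
$g{\left(b,U \right)} = 1 - \frac{88}{U}$ ($g{\left(b,U \right)} = - \frac{88}{U} + \frac{U}{U} = - \frac{88}{U} + 1 = 1 - \frac{88}{U}$)
$\frac{p}{g{\left(-16,128 \right)}} = - \frac{93193}{\frac{1}{128} \left(-88 + 128\right)} = - \frac{93193}{\frac{1}{128} \cdot 40} = - \frac{93193}{\frac{5}{16}} = \left(-93193\right) \frac{16}{5} = - \frac{1491088}{5}$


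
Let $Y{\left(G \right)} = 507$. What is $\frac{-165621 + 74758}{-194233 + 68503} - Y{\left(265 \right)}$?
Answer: $- \frac{63654247}{125730} \approx -506.28$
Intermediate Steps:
$\frac{-165621 + 74758}{-194233 + 68503} - Y{\left(265 \right)} = \frac{-165621 + 74758}{-194233 + 68503} - 507 = - \frac{90863}{-125730} - 507 = \left(-90863\right) \left(- \frac{1}{125730}\right) - 507 = \frac{90863}{125730} - 507 = - \frac{63654247}{125730}$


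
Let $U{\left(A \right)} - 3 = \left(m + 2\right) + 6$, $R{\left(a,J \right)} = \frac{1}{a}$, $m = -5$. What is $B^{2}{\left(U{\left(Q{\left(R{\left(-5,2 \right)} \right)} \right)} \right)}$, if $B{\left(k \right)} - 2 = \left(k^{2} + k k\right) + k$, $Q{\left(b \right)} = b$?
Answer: $6400$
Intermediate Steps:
$U{\left(A \right)} = 6$ ($U{\left(A \right)} = 3 + \left(\left(-5 + 2\right) + 6\right) = 3 + \left(-3 + 6\right) = 3 + 3 = 6$)
$B{\left(k \right)} = 2 + k + 2 k^{2}$ ($B{\left(k \right)} = 2 + \left(\left(k^{2} + k k\right) + k\right) = 2 + \left(\left(k^{2} + k^{2}\right) + k\right) = 2 + \left(2 k^{2} + k\right) = 2 + \left(k + 2 k^{2}\right) = 2 + k + 2 k^{2}$)
$B^{2}{\left(U{\left(Q{\left(R{\left(-5,2 \right)} \right)} \right)} \right)} = \left(2 + 6 + 2 \cdot 6^{2}\right)^{2} = \left(2 + 6 + 2 \cdot 36\right)^{2} = \left(2 + 6 + 72\right)^{2} = 80^{2} = 6400$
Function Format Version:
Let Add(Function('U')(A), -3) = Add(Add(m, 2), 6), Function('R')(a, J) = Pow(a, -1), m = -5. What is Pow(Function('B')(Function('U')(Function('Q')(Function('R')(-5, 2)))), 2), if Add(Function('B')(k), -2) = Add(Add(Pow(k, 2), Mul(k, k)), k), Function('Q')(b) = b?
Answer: 6400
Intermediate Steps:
Function('U')(A) = 6 (Function('U')(A) = Add(3, Add(Add(-5, 2), 6)) = Add(3, Add(-3, 6)) = Add(3, 3) = 6)
Function('B')(k) = Add(2, k, Mul(2, Pow(k, 2))) (Function('B')(k) = Add(2, Add(Add(Pow(k, 2), Mul(k, k)), k)) = Add(2, Add(Add(Pow(k, 2), Pow(k, 2)), k)) = Add(2, Add(Mul(2, Pow(k, 2)), k)) = Add(2, Add(k, Mul(2, Pow(k, 2)))) = Add(2, k, Mul(2, Pow(k, 2))))
Pow(Function('B')(Function('U')(Function('Q')(Function('R')(-5, 2)))), 2) = Pow(Add(2, 6, Mul(2, Pow(6, 2))), 2) = Pow(Add(2, 6, Mul(2, 36)), 2) = Pow(Add(2, 6, 72), 2) = Pow(80, 2) = 6400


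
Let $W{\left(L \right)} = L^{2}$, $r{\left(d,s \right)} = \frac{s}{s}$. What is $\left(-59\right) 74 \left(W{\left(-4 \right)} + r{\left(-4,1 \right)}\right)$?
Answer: $-74222$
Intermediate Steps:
$r{\left(d,s \right)} = 1$
$\left(-59\right) 74 \left(W{\left(-4 \right)} + r{\left(-4,1 \right)}\right) = \left(-59\right) 74 \left(\left(-4\right)^{2} + 1\right) = - 4366 \left(16 + 1\right) = \left(-4366\right) 17 = -74222$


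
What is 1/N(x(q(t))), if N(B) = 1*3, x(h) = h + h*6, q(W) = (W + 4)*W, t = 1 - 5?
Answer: ⅓ ≈ 0.33333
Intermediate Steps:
t = -4
q(W) = W*(4 + W) (q(W) = (4 + W)*W = W*(4 + W))
x(h) = 7*h (x(h) = h + 6*h = 7*h)
N(B) = 3
1/N(x(q(t))) = 1/3 = ⅓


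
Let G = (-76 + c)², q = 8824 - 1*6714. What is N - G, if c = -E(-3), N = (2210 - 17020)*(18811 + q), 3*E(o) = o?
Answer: -309845635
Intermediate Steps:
E(o) = o/3
q = 2110 (q = 8824 - 6714 = 2110)
N = -309840010 (N = (2210 - 17020)*(18811 + 2110) = -14810*20921 = -309840010)
c = 1 (c = -(-3)/3 = -1*(-1) = 1)
G = 5625 (G = (-76 + 1)² = (-75)² = 5625)
N - G = -309840010 - 1*5625 = -309840010 - 5625 = -309845635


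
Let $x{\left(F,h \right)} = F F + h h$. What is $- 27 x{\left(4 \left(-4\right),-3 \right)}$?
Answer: $-7155$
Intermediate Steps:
$x{\left(F,h \right)} = F^{2} + h^{2}$
$- 27 x{\left(4 \left(-4\right),-3 \right)} = - 27 \left(\left(4 \left(-4\right)\right)^{2} + \left(-3\right)^{2}\right) = - 27 \left(\left(-16\right)^{2} + 9\right) = - 27 \left(256 + 9\right) = \left(-27\right) 265 = -7155$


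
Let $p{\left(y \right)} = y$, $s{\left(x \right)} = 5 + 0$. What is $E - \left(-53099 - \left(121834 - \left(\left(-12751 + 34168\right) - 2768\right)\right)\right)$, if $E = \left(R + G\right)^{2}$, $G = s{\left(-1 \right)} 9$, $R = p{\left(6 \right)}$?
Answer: $158885$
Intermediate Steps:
$s{\left(x \right)} = 5$
$R = 6$
$G = 45$ ($G = 5 \cdot 9 = 45$)
$E = 2601$ ($E = \left(6 + 45\right)^{2} = 51^{2} = 2601$)
$E - \left(-53099 - \left(121834 - \left(\left(-12751 + 34168\right) - 2768\right)\right)\right) = 2601 - \left(-53099 - \left(121834 - \left(\left(-12751 + 34168\right) - 2768\right)\right)\right) = 2601 - \left(-53099 - \left(121834 - \left(21417 - 2768\right)\right)\right) = 2601 - \left(-53099 - \left(121834 - 18649\right)\right) = 2601 - \left(-53099 - 103185\right) = 2601 - -156284 = 2601 + 156284 = 158885$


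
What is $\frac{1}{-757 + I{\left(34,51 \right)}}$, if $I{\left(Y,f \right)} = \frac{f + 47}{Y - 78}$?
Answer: $- \frac{22}{16703} \approx -0.0013171$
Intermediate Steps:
$I{\left(Y,f \right)} = \frac{47 + f}{-78 + Y}$
$\frac{1}{-757 + I{\left(34,51 \right)}} = \frac{1}{-757 + \frac{47 + 51}{-78 + 34}} = \frac{1}{-757 + \frac{1}{-44} \cdot 98} = \frac{1}{-757 - \frac{49}{22}} = \frac{1}{- \frac{16703}{22}} = - \frac{22}{16703}$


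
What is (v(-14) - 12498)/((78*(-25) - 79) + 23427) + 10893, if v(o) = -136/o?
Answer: 815765740/74893 ≈ 10892.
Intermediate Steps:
(v(-14) - 12498)/((78*(-25) - 79) + 23427) + 10893 = (-136/(-14) - 12498)/((78*(-25) - 79) + 23427) + 10893 = (-136*(-1/14) - 12498)/((-1950 - 79) + 23427) + 10893 = (68/7 - 12498)/(-2029 + 23427) + 10893 = -87418/7/21398 + 10893 = -87418/7*1/21398 + 10893 = -43709/74893 + 10893 = 815765740/74893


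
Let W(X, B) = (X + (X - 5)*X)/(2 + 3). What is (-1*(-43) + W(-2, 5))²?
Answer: 51529/25 ≈ 2061.2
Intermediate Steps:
W(X, B) = X/5 + X*(-5 + X)/5 (W(X, B) = (X + (-5 + X)*X)/5 = (X + X*(-5 + X))*(⅕) = X/5 + X*(-5 + X)/5)
(-1*(-43) + W(-2, 5))² = (-1*(-43) + (⅕)*(-2)*(-4 - 2))² = (43 + (⅕)*(-2)*(-6))² = (43 + 12/5)² = (227/5)² = 51529/25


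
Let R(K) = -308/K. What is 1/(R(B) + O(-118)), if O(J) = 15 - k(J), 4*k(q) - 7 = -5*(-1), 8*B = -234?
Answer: 117/2636 ≈ 0.044385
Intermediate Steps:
B = -117/4 (B = (1/8)*(-234) = -117/4 ≈ -29.250)
k(q) = 3 (k(q) = 7/4 + (-5*(-1))/4 = 7/4 + (1/4)*5 = 7/4 + 5/4 = 3)
O(J) = 12 (O(J) = 15 - 1*3 = 15 - 3 = 12)
1/(R(B) + O(-118)) = 1/(-308/(-117/4) + 12) = 1/(-308*(-4/117) + 12) = 1/(1232/117 + 12) = 1/(2636/117) = 117/2636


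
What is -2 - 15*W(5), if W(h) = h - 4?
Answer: -17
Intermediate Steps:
W(h) = -4 + h
-2 - 15*W(5) = -2 - 15*(-4 + 5) = -2 - 15*1 = -2 - 15 = -17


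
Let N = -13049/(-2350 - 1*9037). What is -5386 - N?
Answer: -61343431/11387 ≈ -5387.1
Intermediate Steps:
N = 13049/11387 (N = -13049/(-2350 - 9037) = -13049/(-11387) = -13049*(-1/11387) = 13049/11387 ≈ 1.1460)
-5386 - N = -5386 - 1*13049/11387 = -5386 - 13049/11387 = -61343431/11387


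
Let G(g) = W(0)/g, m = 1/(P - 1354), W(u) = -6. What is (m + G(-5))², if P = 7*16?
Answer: 55457809/38564100 ≈ 1.4381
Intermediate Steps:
P = 112
m = -1/1242 (m = 1/(112 - 1354) = 1/(-1242) = -1/1242 ≈ -0.00080515)
G(g) = -6/g
(m + G(-5))² = (-1/1242 - 6/(-5))² = (-1/1242 - 6*(-⅕))² = (-1/1242 + 6/5)² = (7447/6210)² = 55457809/38564100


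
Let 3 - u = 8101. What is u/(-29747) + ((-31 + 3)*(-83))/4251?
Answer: 103556626/126454497 ≈ 0.81892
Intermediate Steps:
u = -8098 (u = 3 - 1*8101 = 3 - 8101 = -8098)
u/(-29747) + ((-31 + 3)*(-83))/4251 = -8098/(-29747) + ((-31 + 3)*(-83))/4251 = -8098*(-1/29747) - 28*(-83)*(1/4251) = 8098/29747 + 2324*(1/4251) = 8098/29747 + 2324/4251 = 103556626/126454497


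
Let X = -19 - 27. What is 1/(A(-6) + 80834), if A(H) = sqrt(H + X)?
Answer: 3109/251312908 - I*sqrt(13)/3267067804 ≈ 1.2371e-5 - 1.1036e-9*I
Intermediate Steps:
X = -46
A(H) = sqrt(-46 + H) (A(H) = sqrt(H - 46) = sqrt(-46 + H))
1/(A(-6) + 80834) = 1/(sqrt(-46 - 6) + 80834) = 1/(sqrt(-52) + 80834) = 1/(2*I*sqrt(13) + 80834) = 1/(80834 + 2*I*sqrt(13))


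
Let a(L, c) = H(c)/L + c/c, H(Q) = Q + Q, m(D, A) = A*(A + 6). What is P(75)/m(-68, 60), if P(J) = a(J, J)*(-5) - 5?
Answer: -1/198 ≈ -0.0050505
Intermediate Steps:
m(D, A) = A*(6 + A)
H(Q) = 2*Q
a(L, c) = 1 + 2*c/L (a(L, c) = (2*c)/L + c/c = 2*c/L + 1 = 1 + 2*c/L)
P(J) = -20 (P(J) = ((J + 2*J)/J)*(-5) - 5 = ((3*J)/J)*(-5) - 5 = 3*(-5) - 5 = -15 - 5 = -20)
P(75)/m(-68, 60) = -20*1/(60*(6 + 60)) = -20/(60*66) = -20/3960 = -20*1/3960 = -1/198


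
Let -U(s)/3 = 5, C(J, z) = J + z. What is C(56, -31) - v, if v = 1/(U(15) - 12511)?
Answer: 313151/12526 ≈ 25.000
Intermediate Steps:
U(s) = -15 (U(s) = -3*5 = -15)
v = -1/12526 (v = 1/(-15 - 12511) = 1/(-12526) = -1/12526 ≈ -7.9834e-5)
C(56, -31) - v = (56 - 31) - 1*(-1/12526) = 25 + 1/12526 = 313151/12526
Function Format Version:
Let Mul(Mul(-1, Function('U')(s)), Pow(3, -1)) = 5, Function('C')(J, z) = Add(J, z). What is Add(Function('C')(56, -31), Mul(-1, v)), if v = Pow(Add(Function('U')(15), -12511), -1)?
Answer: Rational(313151, 12526) ≈ 25.000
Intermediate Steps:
Function('U')(s) = -15 (Function('U')(s) = Mul(-3, 5) = -15)
v = Rational(-1, 12526) (v = Pow(Add(-15, -12511), -1) = Pow(-12526, -1) = Rational(-1, 12526) ≈ -7.9834e-5)
Add(Function('C')(56, -31), Mul(-1, v)) = Add(Add(56, -31), Mul(-1, Rational(-1, 12526))) = Add(25, Rational(1, 12526)) = Rational(313151, 12526)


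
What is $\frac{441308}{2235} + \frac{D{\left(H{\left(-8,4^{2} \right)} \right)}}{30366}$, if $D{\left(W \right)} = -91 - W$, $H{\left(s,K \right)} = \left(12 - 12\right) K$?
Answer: $\frac{638121683}{3231810} \approx 197.45$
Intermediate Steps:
$H{\left(s,K \right)} = 0$ ($H{\left(s,K \right)} = 0 K = 0$)
$\frac{441308}{2235} + \frac{D{\left(H{\left(-8,4^{2} \right)} \right)}}{30366} = \frac{441308}{2235} + \frac{-91 - 0}{30366} = 441308 \cdot \frac{1}{2235} + \left(-91 + 0\right) \frac{1}{30366} = \frac{441308}{2235} - \frac{13}{4338} = \frac{638121683}{3231810}$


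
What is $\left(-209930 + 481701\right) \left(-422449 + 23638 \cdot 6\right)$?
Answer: $-76264649791$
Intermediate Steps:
$\left(-209930 + 481701\right) \left(-422449 + 23638 \cdot 6\right) = 271771 \left(-422449 + 141828\right) = 271771 \left(-280621\right) = -76264649791$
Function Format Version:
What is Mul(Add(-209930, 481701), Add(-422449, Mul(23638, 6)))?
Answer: -76264649791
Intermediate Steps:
Mul(Add(-209930, 481701), Add(-422449, Mul(23638, 6))) = Mul(271771, Add(-422449, 141828)) = Mul(271771, -280621) = -76264649791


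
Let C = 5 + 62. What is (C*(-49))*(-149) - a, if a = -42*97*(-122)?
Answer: -7861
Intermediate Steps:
C = 67
a = 497028 (a = -4074*(-122) = 497028)
(C*(-49))*(-149) - a = (67*(-49))*(-149) - 1*497028 = -3283*(-149) - 497028 = 489167 - 497028 = -7861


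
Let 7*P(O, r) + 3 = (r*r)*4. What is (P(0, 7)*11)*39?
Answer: 82797/7 ≈ 11828.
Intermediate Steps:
P(O, r) = -3/7 + 4*r**2/7 (P(O, r) = -3/7 + ((r*r)*4)/7 = -3/7 + (r**2*4)/7 = -3/7 + (4*r**2)/7 = -3/7 + 4*r**2/7)
(P(0, 7)*11)*39 = ((-3/7 + (4/7)*7**2)*11)*39 = ((-3/7 + (4/7)*49)*11)*39 = ((-3/7 + 28)*11)*39 = ((193/7)*11)*39 = (2123/7)*39 = 82797/7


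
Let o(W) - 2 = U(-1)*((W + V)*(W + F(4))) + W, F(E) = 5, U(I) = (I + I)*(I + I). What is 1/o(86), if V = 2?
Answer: 1/32120 ≈ 3.1133e-5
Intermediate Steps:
U(I) = 4*I² (U(I) = (2*I)*(2*I) = 4*I²)
o(W) = 2 + W + 4*(2 + W)*(5 + W) (o(W) = 2 + ((4*(-1)²)*((W + 2)*(W + 5)) + W) = 2 + ((4*1)*((2 + W)*(5 + W)) + W) = 2 + (4*((2 + W)*(5 + W)) + W) = 2 + (4*(2 + W)*(5 + W) + W) = 2 + (W + 4*(2 + W)*(5 + W)) = 2 + W + 4*(2 + W)*(5 + W))
1/o(86) = 1/(42 + 4*86² + 29*86) = 1/(42 + 4*7396 + 2494) = 1/(42 + 29584 + 2494) = 1/32120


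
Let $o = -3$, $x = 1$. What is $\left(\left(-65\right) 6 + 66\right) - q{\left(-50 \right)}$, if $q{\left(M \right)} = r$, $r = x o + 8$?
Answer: $-329$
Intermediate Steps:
$r = 5$ ($r = 1 \left(-3\right) + 8 = -3 + 8 = 5$)
$q{\left(M \right)} = 5$
$\left(\left(-65\right) 6 + 66\right) - q{\left(-50 \right)} = \left(\left(-65\right) 6 + 66\right) - 5 = \left(-390 + 66\right) - 5 = -324 - 5 = -329$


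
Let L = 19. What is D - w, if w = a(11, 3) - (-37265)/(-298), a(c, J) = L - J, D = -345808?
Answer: -103018287/298 ≈ -3.4570e+5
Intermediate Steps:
a(c, J) = 19 - J
w = -32497/298 (w = (19 - 1*3) - (-37265)/(-298) = (19 - 3) - (-37265)*(-1)/298 = 16 - 145*257/298 = 16 - 37265/298 = -32497/298 ≈ -109.05)
D - w = -345808 - 1*(-32497/298) = -345808 + 32497/298 = -103018287/298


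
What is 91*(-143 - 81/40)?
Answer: -527891/40 ≈ -13197.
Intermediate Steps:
91*(-143 - 81/40) = 91*(-5801/40) = -527891/40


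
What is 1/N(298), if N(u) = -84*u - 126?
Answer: -1/25158 ≈ -3.9749e-5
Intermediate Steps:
N(u) = -126 - 84*u
1/N(298) = 1/(-126 - 84*298) = 1/(-126 - 25032) = 1/(-25158) = -1/25158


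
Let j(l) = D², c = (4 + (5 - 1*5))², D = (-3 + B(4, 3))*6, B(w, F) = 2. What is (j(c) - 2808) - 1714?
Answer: -4486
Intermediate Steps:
D = -6 (D = (-3 + 2)*6 = -1*6 = -6)
c = 16 (c = (4 + (5 - 5))² = (4 + 0)² = 4² = 16)
j(l) = 36 (j(l) = (-6)² = 36)
(j(c) - 2808) - 1714 = (36 - 2808) - 1714 = -2772 - 1714 = -4486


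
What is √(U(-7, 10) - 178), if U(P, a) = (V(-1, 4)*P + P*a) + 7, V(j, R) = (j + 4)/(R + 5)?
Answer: I*√2190/3 ≈ 15.599*I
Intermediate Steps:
V(j, R) = (4 + j)/(5 + R)
U(P, a) = 7 + P/3 + P*a (U(P, a) = (((4 - 1)/(5 + 4))*P + P*a) + 7 = ((3/9)*P + P*a) + 7 = (((⅑)*3)*P + P*a) + 7 = (P/3 + P*a) + 7 = 7 + P/3 + P*a)
√(U(-7, 10) - 178) = √((7 + (⅓)*(-7) - 7*10) - 178) = √((7 - 7/3 - 70) - 178) = √(-196/3 - 178) = √(-730/3) = I*√2190/3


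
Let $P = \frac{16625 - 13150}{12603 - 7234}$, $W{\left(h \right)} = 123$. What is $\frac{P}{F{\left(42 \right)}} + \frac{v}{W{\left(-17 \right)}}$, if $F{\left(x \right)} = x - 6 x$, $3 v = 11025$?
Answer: $\frac{276206555}{9245418} \approx 29.875$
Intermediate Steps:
$P = \frac{3475}{5369} \approx 0.64723$
$v = 3675$ ($v = \frac{1}{3} \cdot 11025 = 3675$)
$F{\left(x \right)} = - 5 x$
$\frac{P}{F{\left(42 \right)}} + \frac{v}{W{\left(-17 \right)}} = \frac{3475}{5369 \left(\left(-5\right) 42\right)} + \frac{3675}{123} = \frac{3475}{5369 \left(-210\right)} + 3675 \cdot \frac{1}{123} = \frac{3475}{5369} \left(- \frac{1}{210}\right) + \frac{1225}{41} = - \frac{695}{225498} + \frac{1225}{41} = \frac{276206555}{9245418}$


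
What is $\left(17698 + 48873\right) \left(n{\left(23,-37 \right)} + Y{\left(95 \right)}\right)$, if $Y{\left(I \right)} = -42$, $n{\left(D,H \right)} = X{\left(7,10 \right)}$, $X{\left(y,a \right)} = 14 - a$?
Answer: $-2529698$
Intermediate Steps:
$n{\left(D,H \right)} = 4$ ($n{\left(D,H \right)} = 14 - 10 = 4$)
$\left(17698 + 48873\right) \left(n{\left(23,-37 \right)} + Y{\left(95 \right)}\right) = \left(17698 + 48873\right) \left(4 - 42\right) = 66571 \left(-38\right) = -2529698$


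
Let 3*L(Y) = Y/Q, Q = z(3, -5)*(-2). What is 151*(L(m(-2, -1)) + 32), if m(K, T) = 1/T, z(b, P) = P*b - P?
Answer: 289769/60 ≈ 4829.5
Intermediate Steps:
z(b, P) = -P + P*b
Q = 20 (Q = -5*(-1 + 3)*(-2) = -5*2*(-2) = -10*(-2) = 20)
L(Y) = Y/60 (L(Y) = (Y/20)/3 = Y/60)
151*(L(m(-2, -1)) + 32) = 151*((1/60)/(-1) + 32) = 151*((1/60)*(-1) + 32) = 151*(-1/60 + 32) = 151*(1919/60) = 289769/60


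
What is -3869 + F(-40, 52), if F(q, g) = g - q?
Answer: -3777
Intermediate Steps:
-3869 + F(-40, 52) = -3869 + (52 - 1*(-40)) = -3869 + (52 + 40) = -3869 + 92 = -3777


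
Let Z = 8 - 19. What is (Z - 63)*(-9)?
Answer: 666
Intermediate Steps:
Z = -11
(Z - 63)*(-9) = (-11 - 63)*(-9) = -74*(-9) = 666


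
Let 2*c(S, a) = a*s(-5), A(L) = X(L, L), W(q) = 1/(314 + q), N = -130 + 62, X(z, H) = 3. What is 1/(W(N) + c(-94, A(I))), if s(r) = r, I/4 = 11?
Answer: -123/922 ≈ -0.13341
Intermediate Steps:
N = -68
I = 44 (I = 4*11 = 44)
A(L) = 3
c(S, a) = -5*a/2 (c(S, a) = (a*(-5))/2 = (-5*a)/2 = -5*a/2)
1/(W(N) + c(-94, A(I))) = 1/(1/(314 - 68) - 5/2*3) = 1/(1/246 - 15/2) = 1/(-922/123) = -123/922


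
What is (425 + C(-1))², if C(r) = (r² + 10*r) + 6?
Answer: 178084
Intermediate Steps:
C(r) = 6 + r² + 10*r
(425 + C(-1))² = (425 + (6 + (-1)² + 10*(-1)))² = (425 + (6 + 1 - 10))² = (425 - 3)² = 422² = 178084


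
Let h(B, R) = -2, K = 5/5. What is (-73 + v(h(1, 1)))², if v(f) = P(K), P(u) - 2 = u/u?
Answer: 4900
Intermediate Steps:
K = 1 (K = 5*(⅕) = 1)
P(u) = 3 (P(u) = 2 + u/u = 2 + 1 = 3)
v(f) = 3
(-73 + v(h(1, 1)))² = (-73 + 3)² = (-70)² = 4900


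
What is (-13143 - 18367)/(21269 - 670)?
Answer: -31510/20599 ≈ -1.5297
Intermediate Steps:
(-13143 - 18367)/(21269 - 670) = -31510/20599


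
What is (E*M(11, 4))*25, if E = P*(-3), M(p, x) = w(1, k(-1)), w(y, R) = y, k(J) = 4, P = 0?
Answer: 0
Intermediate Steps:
M(p, x) = 1
E = 0 (E = 0*(-3) = 0)
(E*M(11, 4))*25 = (0*1)*25 = 0*25 = 0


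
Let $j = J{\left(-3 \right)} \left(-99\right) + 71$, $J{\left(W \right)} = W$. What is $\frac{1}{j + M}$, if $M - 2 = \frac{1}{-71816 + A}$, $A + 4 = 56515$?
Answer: $\frac{15305}{5662849} \approx 0.0027027$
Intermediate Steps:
$A = 56511$ ($A = -4 + 56515 = 56511$)
$M = \frac{30609}{15305}$ ($M = 2 + \frac{1}{-71816 + 56511} = 2 + \frac{1}{-15305} = 2 - \frac{1}{15305} = \frac{30609}{15305} \approx 1.9999$)
$j = 368$ ($j = \left(-3\right) \left(-99\right) + 71 = 297 + 71 = 368$)
$\frac{1}{j + M} = \frac{1}{368 + \frac{30609}{15305}} = \frac{1}{\frac{5662849}{15305}} = \frac{15305}{5662849}$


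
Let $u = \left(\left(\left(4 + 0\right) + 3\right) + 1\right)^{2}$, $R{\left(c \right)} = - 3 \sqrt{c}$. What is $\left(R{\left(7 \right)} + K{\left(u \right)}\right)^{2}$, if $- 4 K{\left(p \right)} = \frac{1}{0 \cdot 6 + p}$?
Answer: $\frac{4128769}{65536} + \frac{3 \sqrt{7}}{128} \approx 63.062$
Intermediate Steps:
$u = 64$ ($u = \left(\left(4 + 3\right) + 1\right)^{2} = \left(7 + 1\right)^{2} = 8^{2} = 64$)
$K{\left(p \right)} = - \frac{1}{4 p}$ ($K{\left(p \right)} = - \frac{1}{4 \left(0 \cdot 6 + p\right)} = - \frac{1}{4 \left(0 + p\right)} = - \frac{1}{4 p}$)
$\left(R{\left(7 \right)} + K{\left(u \right)}\right)^{2} = \left(- 3 \sqrt{7} - \frac{1}{4 \cdot 64}\right)^{2} = \left(- 3 \sqrt{7} - \frac{1}{256}\right)^{2} = \left(- \frac{1}{256} - 3 \sqrt{7}\right)^{2}$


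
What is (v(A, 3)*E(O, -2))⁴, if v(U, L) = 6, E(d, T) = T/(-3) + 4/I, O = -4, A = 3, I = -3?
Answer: 256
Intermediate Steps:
E(d, T) = -4/3 - T/3 (E(d, T) = T/(-3) + 4/(-3) = T*(-⅓) + 4*(-⅓) = -T/3 - 4/3 = -4/3 - T/3)
(v(A, 3)*E(O, -2))⁴ = (6*(-4/3 - ⅓*(-2)))⁴ = (6*(-4/3 + ⅔))⁴ = (6*(-⅔))⁴ = (-4)⁴ = 256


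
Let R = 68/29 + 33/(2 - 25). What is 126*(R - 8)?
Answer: -595854/667 ≈ -893.33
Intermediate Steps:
R = 607/667 (R = 68*(1/29) + 33/(-23) = 68/29 + 33*(-1/23) = 68/29 - 33/23 = 607/667 ≈ 0.91004)
126*(R - 8) = 126*(607/667 - 8) = 126*(-4729/667) = -595854/667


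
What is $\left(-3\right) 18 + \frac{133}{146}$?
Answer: $- \frac{7751}{146} \approx -53.089$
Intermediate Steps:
$\left(-3\right) 18 + \frac{133}{146} = -54 + 133 \cdot \frac{1}{146} = -54 + \frac{133}{146} = - \frac{7751}{146}$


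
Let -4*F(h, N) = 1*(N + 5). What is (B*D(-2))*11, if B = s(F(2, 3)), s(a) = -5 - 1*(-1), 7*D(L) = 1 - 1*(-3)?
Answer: -176/7 ≈ -25.143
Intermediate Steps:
F(h, N) = -5/4 - N/4 (F(h, N) = -(N + 5)/4 = -(5 + N)/4 = -5/4 - N/4)
D(L) = 4/7 (D(L) = (1 - 1*(-3))/7 = (1 + 3)/7 = (⅐)*4 = 4/7)
s(a) = -4 (s(a) = -5 + 1 = -4)
B = -4
(B*D(-2))*11 = -4*4/7*11 = -16/7*11 = -176/7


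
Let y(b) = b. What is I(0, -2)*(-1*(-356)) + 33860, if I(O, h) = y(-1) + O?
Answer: 33504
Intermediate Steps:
I(O, h) = -1 + O
I(0, -2)*(-1*(-356)) + 33860 = (-1 + 0)*(-1*(-356)) + 33860 = -1*356 + 33860 = -356 + 33860 = 33504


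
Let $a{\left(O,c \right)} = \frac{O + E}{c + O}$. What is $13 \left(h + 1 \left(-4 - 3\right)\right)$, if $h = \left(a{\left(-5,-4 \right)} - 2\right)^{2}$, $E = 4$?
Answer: $- \frac{3614}{81} \approx -44.617$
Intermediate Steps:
$a{\left(O,c \right)} = \frac{4 + O}{O + c}$ ($a{\left(O,c \right)} = \frac{O + 4}{c + O} = \frac{4 + O}{O + c}$)
$h = \frac{289}{81}$ ($h = \left(\frac{4 - 5}{-5 - 4} - 2\right)^{2} = \left(\frac{1}{-9} \left(-1\right) - 2\right)^{2} = \left(\left(- \frac{1}{9}\right) \left(-1\right) - 2\right)^{2} = \left(\frac{1}{9} - 2\right)^{2} = \left(- \frac{17}{9}\right)^{2} = \frac{289}{81} \approx 3.5679$)
$13 \left(h + 1 \left(-4 - 3\right)\right) = 13 \left(\frac{289}{81} + 1 \left(-4 - 3\right)\right) = 13 \left(\frac{289}{81} + 1 \left(-7\right)\right) = 13 \left(\frac{289}{81} - 7\right) = 13 \left(- \frac{278}{81}\right) = - \frac{3614}{81}$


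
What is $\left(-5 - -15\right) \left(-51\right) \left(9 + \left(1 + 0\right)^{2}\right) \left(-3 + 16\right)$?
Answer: $-66300$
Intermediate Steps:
$\left(-5 - -15\right) \left(-51\right) \left(9 + \left(1 + 0\right)^{2}\right) \left(-3 + 16\right) = \left(-5 + 15\right) \left(-51\right) \left(9 + 1^{2}\right) 13 = 10 \left(-51\right) \left(9 + 1\right) 13 = - 510 \cdot 10 \cdot 13 = \left(-510\right) 130 = -66300$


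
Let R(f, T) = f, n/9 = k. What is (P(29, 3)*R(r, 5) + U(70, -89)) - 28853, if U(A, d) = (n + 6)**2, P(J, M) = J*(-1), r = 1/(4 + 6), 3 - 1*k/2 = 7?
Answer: -244999/10 ≈ -24500.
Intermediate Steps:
k = -8 (k = 6 - 2*7 = 6 - 14 = -8)
r = 1/10 ≈ 0.10000
P(J, M) = -J
n = -72 (n = 9*(-8) = -72)
U(A, d) = 4356 (U(A, d) = (-72 + 6)**2 = (-66)**2 = 4356)
(P(29, 3)*R(r, 5) + U(70, -89)) - 28853 = (-1*29*(1/10) + 4356) - 28853 = (-29*1/10 + 4356) - 28853 = (-29/10 + 4356) - 28853 = 43531/10 - 28853 = -244999/10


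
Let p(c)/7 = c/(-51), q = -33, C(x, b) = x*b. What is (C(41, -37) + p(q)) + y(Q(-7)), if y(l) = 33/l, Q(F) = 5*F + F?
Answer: -360155/238 ≈ -1513.3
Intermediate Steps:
C(x, b) = b*x
Q(F) = 6*F
p(c) = -7*c/51 (p(c) = 7*(c/(-51)) = 7*(c*(-1/51)) = 7*(-c/51) = -7*c/51)
(C(41, -37) + p(q)) + y(Q(-7)) = (-37*41 - 7/51*(-33)) + 33/((6*(-7))) = (-1517 + 77/17) + 33/(-42) = -25712/17 + 33*(-1/42) = -25712/17 - 11/14 = -360155/238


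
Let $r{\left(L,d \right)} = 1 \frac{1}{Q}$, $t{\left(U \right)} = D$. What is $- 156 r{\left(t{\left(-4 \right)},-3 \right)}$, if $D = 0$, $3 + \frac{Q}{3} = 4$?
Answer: $-52$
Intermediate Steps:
$Q = 3$ ($Q = -9 + 3 \cdot 4 = -9 + 12 = 3$)
$t{\left(U \right)} = 0$
$r{\left(L,d \right)} = \frac{1}{3}$ ($r{\left(L,d \right)} = 1 \cdot \frac{1}{3} = \frac{1}{3}$)
$- 156 r{\left(t{\left(-4 \right)},-3 \right)} = \left(-156\right) \frac{1}{3} = -52$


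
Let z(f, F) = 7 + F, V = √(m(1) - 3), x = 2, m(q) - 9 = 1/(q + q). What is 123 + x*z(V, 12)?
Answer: 161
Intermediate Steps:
m(q) = 9 + 1/(2*q) (m(q) = 9 + 1/(q + q) = 9 + 1/(2*q))
V = √26/2 (V = √((9 + (½)/1) - 3) = √((9 + (½)*1) - 3) = √((9 + ½) - 3) = √(19/2 - 3) = √(13/2) = √26/2 ≈ 2.5495)
123 + x*z(V, 12) = 123 + 2*(7 + 12) = 123 + 2*19 = 123 + 38 = 161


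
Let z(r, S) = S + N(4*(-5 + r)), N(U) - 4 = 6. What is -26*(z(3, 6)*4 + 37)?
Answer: -2626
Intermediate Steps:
N(U) = 10 (N(U) = 4 + 6 = 10)
z(r, S) = 10 + S (z(r, S) = S + 10 = 10 + S)
-26*(z(3, 6)*4 + 37) = -26*((10 + 6)*4 + 37) = -26*(16*4 + 37) = -26*(64 + 37) = -26*101 = -2626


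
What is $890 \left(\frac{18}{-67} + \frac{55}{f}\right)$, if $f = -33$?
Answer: $- \frac{346210}{201} \approx -1722.4$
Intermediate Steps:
$890 \left(\frac{18}{-67} + \frac{55}{f}\right) = 890 \left(\frac{18}{-67} + \frac{55}{-33}\right) = 890 \left(18 \left(- \frac{1}{67}\right) + 55 \left(- \frac{1}{33}\right)\right) = 890 \left(- \frac{18}{67} - \frac{5}{3}\right) = 890 \left(- \frac{389}{201}\right) = - \frac{346210}{201}$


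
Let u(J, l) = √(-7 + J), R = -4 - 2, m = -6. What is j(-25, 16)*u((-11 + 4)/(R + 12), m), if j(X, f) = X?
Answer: -175*I*√6/6 ≈ -71.443*I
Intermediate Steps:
R = -6
j(-25, 16)*u((-11 + 4)/(R + 12), m) = -25*√(-7 + (-11 + 4)/(-6 + 12)) = -25*√(-7 - 7/6) = -175*I*√6/6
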